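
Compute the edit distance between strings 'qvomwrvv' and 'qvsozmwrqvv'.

Let D[i][j] be the edit distance between the first i characters of 'qvomwrvv' and the first j characters of 'qvsozmwrqvv', with D[i][0] = i, D[0][j] = j, and D[i][j] = D[i-1][j-1] if the characters match, else 1 + min(D[i-1][j], D[i][j-1], D[i-1][j-1]). Filling the table (rows: prefixes of 'qvomwrvv', columns: prefixes of 'qvsozmwrqvv'):
     ε  q  v  s  o  z  m  w  r  q  v  v
  ε  0  1  2  3  4  5  6  7  8  9 10 11
  q  1  0  1  2  3  4  5  6  7  8  9 10
  v  2  1  0  1  2  3  4  5  6  7  8  9
  o  3  2  1  1  1  2  3  4  5  6  7  8
  m  4  3  2  2  2  2  2  3  4  5  6  7
  w  5  4  3  3  3  3  3  2  3  4  5  6
  r  6  5  4  4  4  4  4  3  2  3  4  5
  v  7  6  5  5  5  5  5  4  3  3  3  4
  v  8  7  6  6  6  6  6  5  4  4  3  3
The bottom-right entry gives D[8][11] = 3, so no sequence of fewer than 3 edits works. Backtracking through the table gives one optimal edit sequence (3 edits):
  qvomwrvv → qvsomwrvv (ins s @3)
  qvsomwrvv → qvsozmwrvv (ins z @5)
  qvsozmwrvv → qvsozmwrqvv (ins q @9)
Edit distance = 3.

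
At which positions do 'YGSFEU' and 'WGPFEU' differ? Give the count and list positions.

Differing positions: 1, 3. Hamming distance = 2.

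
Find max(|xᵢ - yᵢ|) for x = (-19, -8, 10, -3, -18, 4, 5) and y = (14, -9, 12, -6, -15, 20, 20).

max(|x_i - y_i|) = max(|-19 - 14|, |-8 - (-9)|, |10 - 12|, |-3 - (-6)|, |-18 - (-15)|, |4 - 20|, |5 - 20|) = max(33, 1, 2, 3, 3, 16, 15) = 33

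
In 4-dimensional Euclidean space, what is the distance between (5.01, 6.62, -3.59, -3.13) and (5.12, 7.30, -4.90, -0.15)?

√(Σ(x_i - y_i)²) = √((5.01 - 5.12)² + (6.62 - 7.3)² + (-3.59 - (-4.9))² + (-3.13 - (-0.15))²)
= √((-0.11)² + (-0.68)² + 1.31² + (-2.98)²) = √(0.0121 + 0.4624 + 1.7161 + 8.8804) = √11.071 ≈ 3.3273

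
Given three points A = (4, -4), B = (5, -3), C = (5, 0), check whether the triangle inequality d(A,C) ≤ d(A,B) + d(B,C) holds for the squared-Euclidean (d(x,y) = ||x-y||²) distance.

d(A,B) = 1² + 1² = 2, d(B,C) = 0² + 3² = 9, d(A,C) = 1² + 4² = 17.
d(A,C) = 17 > 2 + 9 = 11. Triangle inequality is VIOLATED. (Squared-Euclidean is not a metric — this is a counterexample.)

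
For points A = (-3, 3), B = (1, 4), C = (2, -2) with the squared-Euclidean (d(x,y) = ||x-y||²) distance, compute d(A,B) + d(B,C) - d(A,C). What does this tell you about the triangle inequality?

d(A,B) = 4² + 1² = 17, d(B,C) = 1² + 6² = 37, d(A,C) = 5² + 5² = 50.
d(A,B) + d(B,C) - d(A,C) = 17 + 37 - 50 = 54 - 50 = 4. This is ≥ 0, so the triangle inequality holds for these points.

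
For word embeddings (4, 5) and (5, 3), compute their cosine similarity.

With u = (4, 5), v = (5, 3):
u·v = 4·5 + 5·3 = 20 + 15 = 35.
|u| = √(4² + 5²) = √41, |v| = √(5² + 3²) = √34, so |u||v| = √(41·34) = √1394.
cos θ = (u·v)/(|u||v|) = 35/√1394 ≈ 0.9374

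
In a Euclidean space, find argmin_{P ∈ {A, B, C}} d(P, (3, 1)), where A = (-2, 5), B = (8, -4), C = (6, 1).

Distances: d(A) ≈ 6.4031, d(B) ≈ 7.0711, d(C) = 3. Nearest: C = (6, 1) with distance 3.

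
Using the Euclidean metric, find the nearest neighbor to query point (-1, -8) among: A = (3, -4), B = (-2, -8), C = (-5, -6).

Distances: d(A) ≈ 5.6569, d(B) = 1, d(C) ≈ 4.4721. Nearest: B = (-2, -8) with distance 1.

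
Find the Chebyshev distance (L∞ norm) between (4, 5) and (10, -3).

max(|x_i - y_i|) = max(|4 - 10|, |5 - (-3)|) = max(6, 8) = 8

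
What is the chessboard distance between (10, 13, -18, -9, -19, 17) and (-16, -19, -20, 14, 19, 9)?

max(|x_i - y_i|) = max(|10 - (-16)|, |13 - (-19)|, |-18 - (-20)|, |-9 - 14|, |-19 - 19|, |17 - 9|) = max(26, 32, 2, 23, 38, 8) = 38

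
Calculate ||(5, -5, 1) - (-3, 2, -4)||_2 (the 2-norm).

(Σ|x_i - y_i|^2)^(1/2) = (|5 - (-3)|^2 + |-5 - 2|^2 + |1 - (-4)|^2)^(1/2)
= (8^2 + 7^2 + 5^2)^(1/2) = (64 + 49 + 25)^(1/2) = (138)^(1/2) ≈ 11.7473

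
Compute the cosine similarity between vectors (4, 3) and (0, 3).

With u = (4, 3), v = (0, 3):
u·v = 4·0 + 3·3 = 0 + 9 = 9.
|u| = √(4² + 3²) = √25, |v| = √(0² + 3²) = √9, so |u||v| = √(25·9) = √225 = 15.
cos θ = (u·v)/(|u||v|) = 9/15 = 0.6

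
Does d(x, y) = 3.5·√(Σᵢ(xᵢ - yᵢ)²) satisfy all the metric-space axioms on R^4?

Yes. The L2 (Euclidean) norm induces a metric on R^4, and multiplying a metric by a positive constant 3.5 > 0 preserves all four axioms: non-negativity (3.5·||x-y|| ≥ 0), identity (3.5·||x-y|| = 0 ⟺ ||x-y|| = 0 ⟺ x = y), symmetry (||x-y|| = ||y-x||), and the triangle inequality (3.5·||x-z|| ≤ 3.5·||x-y|| + 3.5·||y-z||). So d is a metric.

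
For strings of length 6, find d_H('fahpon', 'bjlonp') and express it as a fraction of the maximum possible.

Differing positions: 1, 2, 3, 4, 5, 6. Hamming distance = 6. The maximum possible Hamming distance for length-6 strings is 6, so d_H/6 = 6/6 = 1.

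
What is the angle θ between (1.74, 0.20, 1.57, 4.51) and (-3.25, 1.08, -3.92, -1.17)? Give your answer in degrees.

With u = (1.74, 0.20, 1.57, 4.51), v = (-3.25, 1.08, -3.92, -1.17):
u·v = 1.74·(-3.25) + 0.2·1.08 + 1.57·(-3.92) + 4.51·(-1.17) = (-5.655) + 0.216 + (-6.1544) + (-5.2767) = -16.8701.
|u| = √(1.74² + 0.2² + 1.57² + 4.51²) = √(3.0276 + 0.04 + 2.4649 + 20.3401) = √25.8726, |v| = √((-3.25)² + 1.08² + (-3.92)² + (-1.17)²) = √(10.5625 + 1.1664 + 15.3664 + 1.3689) = √28.4642.
cos θ = (u·v)/(|u||v|) = -16.8701/(√25.8726·√28.4642) ≈ -0.621653
θ = arccos(-0.621653) ≈ 128.44°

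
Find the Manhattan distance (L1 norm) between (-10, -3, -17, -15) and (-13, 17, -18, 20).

Σ|x_i - y_i| = |-10 - (-13)| + |-3 - 17| + |-17 - (-18)| + |-15 - 20| = 3 + 20 + 1 + 35 = 59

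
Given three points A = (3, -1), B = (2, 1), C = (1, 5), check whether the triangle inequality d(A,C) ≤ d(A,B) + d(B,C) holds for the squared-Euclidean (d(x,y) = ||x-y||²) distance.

d(A,B) = 1² + 2² = 5, d(B,C) = 1² + 4² = 17, d(A,C) = 2² + 6² = 40.
d(A,C) = 40 > 5 + 17 = 22. Triangle inequality is VIOLATED. (Squared-Euclidean is not a metric — this is a counterexample.)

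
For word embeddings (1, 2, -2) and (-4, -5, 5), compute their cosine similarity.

With u = (1, 2, -2), v = (-4, -5, 5):
u·v = 1·(-4) + 2·(-5) + (-2)·5 = (-4) + (-10) + (-10) = -24.
|u| = √(1² + 2² + (-2)²) = √9, |v| = √((-4)² + (-5)² + 5²) = √66, so |u||v| = √(9·66) = √594.
cos θ = (u·v)/(|u||v|) = -24/√594 ≈ -0.9847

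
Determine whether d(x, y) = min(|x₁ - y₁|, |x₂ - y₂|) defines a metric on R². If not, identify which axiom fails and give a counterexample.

No. d fails identity of indiscernibles: take x = (-2, 0) and y = (-2, 3). Then d(x,y) = min(|-2 - (-2)|, |0 - 3|) = min(0, 3) = 0, yet x ≠ y.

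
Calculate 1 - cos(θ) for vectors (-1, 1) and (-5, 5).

With u = (-1, 1), v = (-5, 5):
u·v = (-1)·(-5) + 1·5 = 5 + 5 = 10.
|u| = √((-1)² + 1²) = √2, |v| = √((-5)² + 5²) = √50, so |u||v| = √(2·50) = √100 = 10.
cos θ = (u·v)/(|u||v|) = 10/10 = 1
Cosine distance = 1 - cos θ = 1 - 1 = 0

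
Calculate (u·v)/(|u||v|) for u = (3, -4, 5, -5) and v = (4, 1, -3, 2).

With u = (3, -4, 5, -5), v = (4, 1, -3, 2):
u·v = 3·4 + (-4)·1 + 5·(-3) + (-5)·2 = 12 + (-4) + (-15) + (-10) = -17.
|u| = √(3² + (-4)² + 5² + (-5)²) = √75, |v| = √(4² + 1² + (-3)² + 2²) = √30, so |u||v| = √(75·30) = √2250.
cos θ = (u·v)/(|u||v|) = -17/√2250 ≈ -0.3584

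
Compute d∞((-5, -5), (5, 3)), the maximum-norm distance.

max(|x_i - y_i|) = max(|-5 - 5|, |-5 - 3|) = max(10, 8) = 10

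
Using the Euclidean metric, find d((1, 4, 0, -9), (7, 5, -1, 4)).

√(Σ(x_i - y_i)²) = √((1 - 7)² + (4 - 5)² + (0 - (-1))² + (-9 - 4)²)
= √((-6)² + (-1)² + 1² + (-13)²) = √(36 + 1 + 1 + 169) = √207 ≈ 14.3875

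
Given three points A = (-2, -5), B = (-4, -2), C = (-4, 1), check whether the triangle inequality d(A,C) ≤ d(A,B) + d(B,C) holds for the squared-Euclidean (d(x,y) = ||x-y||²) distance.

d(A,B) = 2² + 3² = 13, d(B,C) = 0² + 3² = 9, d(A,C) = 2² + 6² = 40.
d(A,C) = 40 > 13 + 9 = 22. Triangle inequality is VIOLATED. (Squared-Euclidean is not a metric — this is a counterexample.)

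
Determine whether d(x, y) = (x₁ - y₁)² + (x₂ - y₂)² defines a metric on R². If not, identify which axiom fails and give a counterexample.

No. The squared Euclidean distance fails the triangle inequality. Counterexample: x = (0, 0), y = (4, 3), z = (8, 6). d(x,z) = 8² + 6² = 100, but d(x,y) + d(y,z) = (4² + 3²) + (4² + 3²) = 25 + 25 = 50. Since 100 > 50, the triangle inequality is violated. (Note: √d, the ordinary Euclidean distance, IS a metric.)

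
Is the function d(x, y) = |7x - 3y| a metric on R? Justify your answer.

No. d fails symmetry: d(1, 8) = |7·1 - 3·8| = |-17| = 17, but d(8, 1) = |7·8 - 3·1| = |53| = 53. Since 17 ≠ 53, d(x,y) ≠ d(y,x) in general.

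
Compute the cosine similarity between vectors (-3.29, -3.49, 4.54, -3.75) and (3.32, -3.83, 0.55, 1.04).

With u = (-3.29, -3.49, 4.54, -3.75), v = (3.32, -3.83, 0.55, 1.04):
u·v = (-3.29)·3.32 + (-3.49)·(-3.83) + 4.54·0.55 + (-3.75)·1.04 = (-10.9228) + 13.3667 + 2.497 + (-3.9) = 1.0409.
|u| = √((-3.29)² + (-3.49)² + 4.54² + (-3.75)²) = √(10.8241 + 12.1801 + 20.6116 + 14.0625) = √57.6783, |v| = √(3.32² + (-3.83)² + 0.55² + 1.04²) = √(11.0224 + 14.6689 + 0.3025 + 1.0816) = √27.0754.
cos θ = (u·v)/(|u||v|) = 1.0409/(√57.6783·√27.0754) ≈ 0.0263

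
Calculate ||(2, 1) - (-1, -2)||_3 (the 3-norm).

(Σ|x_i - y_i|^3)^(1/3) = (|2 - (-1)|^3 + |1 - (-2)|^3)^(1/3)
= (3^3 + 3^3)^(1/3) = (27 + 27)^(1/3) = (54)^(1/3) ≈ 3.7798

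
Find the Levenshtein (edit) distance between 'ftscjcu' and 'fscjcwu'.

Let D[i][j] be the edit distance between the first i characters of 'ftscjcu' and the first j characters of 'fscjcwu', with D[i][0] = i, D[0][j] = j, and D[i][j] = D[i-1][j-1] if the characters match, else 1 + min(D[i-1][j], D[i][j-1], D[i-1][j-1]). Filling the table (rows: prefixes of 'ftscjcu', columns: prefixes of 'fscjcwu'):
     ε  f  s  c  j  c  w  u
  ε  0  1  2  3  4  5  6  7
  f  1  0  1  2  3  4  5  6
  t  2  1  1  2  3  4  5  6
  s  3  2  1  2  3  4  5  6
  c  4  3  2  1  2  3  4  5
  j  5  4  3  2  1  2  3  4
  c  6  5  4  3  2  1  2  3
  u  7  6  5  4  3  2  2  2
The bottom-right entry gives D[7][7] = 2, so no sequence of fewer than 2 edits works. Backtracking through the table gives one optimal edit sequence (2 edits):
  ftscjcu → fscjcu (del t @2)
  fscjcu → fscjcwu (ins w @6)
Edit distance = 2.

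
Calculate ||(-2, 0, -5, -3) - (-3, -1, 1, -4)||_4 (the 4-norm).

(Σ|x_i - y_i|^4)^(1/4) = (|-2 - (-3)|^4 + |0 - (-1)|^4 + |-5 - 1|^4 + |-3 - (-4)|^4)^(1/4)
= (1^4 + 1^4 + 6^4 + 1^4)^(1/4) = (1 + 1 + 1296 + 1)^(1/4) = (1299)^(1/4) ≈ 6.0035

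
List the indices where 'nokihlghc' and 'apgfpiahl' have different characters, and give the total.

Differing positions: 1, 2, 3, 4, 5, 6, 7, 9. Hamming distance = 8.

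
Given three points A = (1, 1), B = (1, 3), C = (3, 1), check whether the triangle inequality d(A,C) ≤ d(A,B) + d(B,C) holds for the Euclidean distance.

d(A,B) = √(0² + 2²) = √4 = 2, d(B,C) = √(2² + 2²) = √8 ≈ 2.8284, d(A,C) = √(2² + 0²) = √4 = 2.
d(A,C) = 2 ≤ 2 + 2.8284 = 4.8284. Triangle inequality is satisfied.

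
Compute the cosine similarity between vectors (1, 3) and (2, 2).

With u = (1, 3), v = (2, 2):
u·v = 1·2 + 3·2 = 2 + 6 = 8.
|u| = √(1² + 3²) = √10, |v| = √(2² + 2²) = √8, so |u||v| = √(10·8) = √80.
cos θ = (u·v)/(|u||v|) = 8/√80 ≈ 0.8944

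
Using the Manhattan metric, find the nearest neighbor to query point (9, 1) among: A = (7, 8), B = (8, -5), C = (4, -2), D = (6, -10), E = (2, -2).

Distances: d(A) = 9, d(B) = 7, d(C) = 8, d(D) = 14, d(E) = 10. Nearest: B = (8, -5) with distance 7.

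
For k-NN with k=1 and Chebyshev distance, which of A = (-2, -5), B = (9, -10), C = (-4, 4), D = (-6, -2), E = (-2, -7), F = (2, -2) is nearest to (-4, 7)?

Distances: d(A) = 12, d(B) = 17, d(C) = 3, d(D) = 9, d(E) = 14, d(F) = 9. Nearest: C = (-4, 4) with distance 3.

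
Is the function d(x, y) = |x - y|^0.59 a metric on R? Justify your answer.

Yes. With 0 < p = 0.59 ≤ 1, d(x,y) = |x-y|^0.59 is a metric on R. Non-negativity and symmetry are immediate; |x-y|^0.59 = 0 ⟺ |x-y| = 0 ⟺ x = y. For the triangle inequality, the function t ↦ t^0.59 is subadditive on [0,∞) when p ≤ 1, so |x-z|^0.59 ≤ (|x-y| + |y-z|)^0.59 ≤ |x-y|^0.59 + |y-z|^0.59.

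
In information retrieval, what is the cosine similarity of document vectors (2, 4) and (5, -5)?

With u = (2, 4), v = (5, -5):
u·v = 2·5 + 4·(-5) = 10 + (-20) = -10.
|u| = √(2² + 4²) = √20, |v| = √(5² + (-5)²) = √50, so |u||v| = √(20·50) = √1000.
cos θ = (u·v)/(|u||v|) = -10/√1000 ≈ -0.3162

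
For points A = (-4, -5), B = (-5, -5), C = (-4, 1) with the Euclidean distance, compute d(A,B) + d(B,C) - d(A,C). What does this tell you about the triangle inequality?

d(A,B) = √(1² + 0²) = √1 = 1, d(B,C) = √(1² + 6²) = √37 ≈ 6.0828, d(A,C) = √(0² + 6²) = √36 = 6.
d(A,B) + d(B,C) - d(A,C) = 1 + 6.0828 - 6 = 7.0828 - 6 = 1.0828 (to 4 decimal places). This is ≥ 0, so the triangle inequality holds for these points.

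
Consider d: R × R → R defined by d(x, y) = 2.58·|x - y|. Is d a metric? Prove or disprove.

Yes. Since |x - y| is a metric on R and 2.58 > 0, the positive scalar multiple 2.58·|x - y| is also a metric: scaling by a positive constant preserves non-negativity, identity (d=0 ⟺ |x-y|=0 ⟺ x=y), symmetry, and the triangle inequality.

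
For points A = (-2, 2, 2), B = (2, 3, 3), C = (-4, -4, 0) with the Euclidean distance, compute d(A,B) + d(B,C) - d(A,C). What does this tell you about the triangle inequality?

d(A,B) = √(4² + 1² + 1²) = √18 ≈ 4.2426, d(B,C) = √(6² + 7² + 3²) = √94 ≈ 9.6954, d(A,C) = √(2² + 6² + 2²) = √44 ≈ 6.6332.
d(A,B) + d(B,C) - d(A,C) = 4.2426 + 9.6954 - 6.6332 = 13.938 - 6.6332 = 7.3048 (to 4 decimal places). This is ≥ 0, so the triangle inequality holds for these points.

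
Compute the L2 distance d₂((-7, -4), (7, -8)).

√(Σ(x_i - y_i)²) = √((-7 - 7)² + (-4 - (-8))²)
= √((-14)² + 4²) = √(196 + 16) = √212 ≈ 14.5602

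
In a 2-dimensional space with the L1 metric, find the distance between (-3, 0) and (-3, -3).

Σ|x_i - y_i| = |-3 - (-3)| + |0 - (-3)| = 0 + 3 = 3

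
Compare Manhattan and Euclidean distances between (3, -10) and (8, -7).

L1 = |3 - 8| + |-10 - (-7)| = 5 + 3 = 8
L2 = √(5² + 3²) = √34 ≈ 5.831
L1 ≥ L2 always (equality iff movement is along one axis); L1 > L2 here.
Ratio L1/L2 = 8/√34 ≈ 1.372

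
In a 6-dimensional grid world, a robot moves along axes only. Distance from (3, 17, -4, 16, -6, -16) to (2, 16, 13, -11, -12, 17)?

Σ|x_i - y_i| = |3 - 2| + |17 - 16| + |-4 - 13| + |16 - (-11)| + |-6 - (-12)| + |-16 - 17| = 1 + 1 + 17 + 27 + 6 + 33 = 85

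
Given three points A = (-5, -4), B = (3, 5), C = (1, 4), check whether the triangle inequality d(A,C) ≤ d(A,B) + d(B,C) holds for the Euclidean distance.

d(A,B) = √(8² + 9²) = √145 ≈ 12.0416, d(B,C) = √(2² + 1²) = √5 ≈ 2.2361, d(A,C) = √(6² + 8²) = √100 = 10.
d(A,C) = 10 ≤ 12.0416 + 2.2361 = 14.2777. Triangle inequality is satisfied.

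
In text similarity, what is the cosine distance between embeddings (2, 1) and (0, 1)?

With u = (2, 1), v = (0, 1):
u·v = 2·0 + 1·1 = 0 + 1 = 1.
|u| = √(2² + 1²) = √5, |v| = √(0² + 1²) = √1, so |u||v| = √(5·1) = √5.
cos θ = (u·v)/(|u||v|) = 1/√5 ≈ 0.4472
Cosine distance = 1 - cos θ ≈ 1 - 0.4472 = 0.5528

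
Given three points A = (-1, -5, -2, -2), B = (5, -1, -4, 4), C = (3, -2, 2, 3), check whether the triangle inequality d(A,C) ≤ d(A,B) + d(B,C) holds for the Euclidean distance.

d(A,B) = √(6² + 4² + 2² + 6²) = √92 ≈ 9.5917, d(B,C) = √(2² + 1² + 6² + 1²) = √42 ≈ 6.4807, d(A,C) = √(4² + 3² + 4² + 5²) = √66 ≈ 8.124.
d(A,C) ≈ 8.124 ≤ 9.5917 + 6.4807 = 16.0724. Triangle inequality is satisfied.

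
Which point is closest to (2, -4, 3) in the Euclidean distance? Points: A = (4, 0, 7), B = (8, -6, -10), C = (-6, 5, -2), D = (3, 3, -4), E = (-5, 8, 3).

Distances: d(A) = 6, d(B) ≈ 14.4568, d(C) ≈ 13.0384, d(D) ≈ 9.9499, d(E) ≈ 13.8924. Nearest: A = (4, 0, 7) with distance 6.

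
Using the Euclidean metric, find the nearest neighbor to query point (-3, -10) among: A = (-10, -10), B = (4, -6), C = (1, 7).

Distances: d(A) = 7, d(B) ≈ 8.0623, d(C) ≈ 17.4642. Nearest: A = (-10, -10) with distance 7.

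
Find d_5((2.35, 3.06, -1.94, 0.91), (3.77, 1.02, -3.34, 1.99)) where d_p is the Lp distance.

(Σ|x_i - y_i|^5)^(1/5) = (|2.35 - 3.77|^5 + |3.06 - 1.02|^5 + |-1.94 - (-3.34)|^5 + |0.91 - 1.99|^5)^(1/5)
= (1.42^5 + 2.04^5 + 1.4^5 + 1.08^5)^(1/5) ≈ (5.7735 + 35.3306 + 5.3782 + 1.4693)^(1/5) = (47.9516)^(1/5) ≈ 2.1685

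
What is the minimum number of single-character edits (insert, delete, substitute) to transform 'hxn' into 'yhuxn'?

Let D[i][j] be the edit distance between the first i characters of 'hxn' and the first j characters of 'yhuxn', with D[i][0] = i, D[0][j] = j, and D[i][j] = D[i-1][j-1] if the characters match, else 1 + min(D[i-1][j], D[i][j-1], D[i-1][j-1]). Filling the table (rows: prefixes of 'hxn', columns: prefixes of 'yhuxn'):
     ε  y  h  u  x  n
  ε  0  1  2  3  4  5
  h  1  1  1  2  3  4
  x  2  2  2  2  2  3
  n  3  3  3  3  3  2
The bottom-right entry gives D[3][5] = 2, so no sequence of fewer than 2 edits works. Backtracking through the table gives one optimal edit sequence (2 edits):
  hxn → yhxn (ins y @1)
  yhxn → yhuxn (ins u @3)
Edit distance = 2.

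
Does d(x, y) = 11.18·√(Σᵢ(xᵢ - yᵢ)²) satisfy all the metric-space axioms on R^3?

Yes. The L2 (Euclidean) norm induces a metric on R^3, and multiplying a metric by a positive constant 11.18 > 0 preserves all four axioms: non-negativity (11.18·||x-y|| ≥ 0), identity (11.18·||x-y|| = 0 ⟺ ||x-y|| = 0 ⟺ x = y), symmetry (||x-y|| = ||y-x||), and the triangle inequality (11.18·||x-z|| ≤ 11.18·||x-y|| + 11.18·||y-z||). So d is a metric.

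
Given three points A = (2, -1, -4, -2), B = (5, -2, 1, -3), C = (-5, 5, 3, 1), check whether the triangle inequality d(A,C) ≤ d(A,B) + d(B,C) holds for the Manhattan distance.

d(A,B) = 3 + 1 + 5 + 1 = 10, d(B,C) = 10 + 7 + 2 + 4 = 23, d(A,C) = 7 + 6 + 7 + 3 = 23.
d(A,C) = 23 ≤ 10 + 23 = 33. Triangle inequality is satisfied.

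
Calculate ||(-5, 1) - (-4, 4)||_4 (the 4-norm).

(Σ|x_i - y_i|^4)^(1/4) = (|-5 - (-4)|^4 + |1 - 4|^4)^(1/4)
= (1^4 + 3^4)^(1/4) = (1 + 81)^(1/4) = (82)^(1/4) ≈ 3.0092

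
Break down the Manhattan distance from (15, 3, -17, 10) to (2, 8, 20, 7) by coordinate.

Σ|x_i - y_i| = |15 - 2| + |3 - 8| + |-17 - 20| + |10 - 7| = 13 + 5 + 37 + 3 = 58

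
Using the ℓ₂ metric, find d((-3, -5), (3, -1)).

√(Σ(x_i - y_i)²) = √((-3 - 3)² + (-5 - (-1))²)
= √((-6)² + (-4)²) = √(36 + 16) = √52 ≈ 7.2111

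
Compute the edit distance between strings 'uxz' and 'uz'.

Let D[i][j] be the edit distance between the first i characters of 'uxz' and the first j characters of 'uz', with D[i][0] = i, D[0][j] = j, and D[i][j] = D[i-1][j-1] if the characters match, else 1 + min(D[i-1][j], D[i][j-1], D[i-1][j-1]). Filling the table (rows: prefixes of 'uxz', columns: prefixes of 'uz'):
     ε  u  z
  ε  0  1  2
  u  1  0  1
  x  2  1  1
  z  3  2  1
The bottom-right entry gives D[3][2] = 1, so no sequence of fewer than 1 edit works. Backtracking through the table gives one optimal edit sequence (1 edit):
  uxz → uz (del x @2)
Edit distance = 1.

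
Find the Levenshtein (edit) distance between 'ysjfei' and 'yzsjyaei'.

Let D[i][j] be the edit distance between the first i characters of 'ysjfei' and the first j characters of 'yzsjyaei', with D[i][0] = i, D[0][j] = j, and D[i][j] = D[i-1][j-1] if the characters match, else 1 + min(D[i-1][j], D[i][j-1], D[i-1][j-1]). Filling the table (rows: prefixes of 'ysjfei', columns: prefixes of 'yzsjyaei'):
     ε  y  z  s  j  y  a  e  i
  ε  0  1  2  3  4  5  6  7  8
  y  1  0  1  2  3  4  5  6  7
  s  2  1  1  1  2  3  4  5  6
  j  3  2  2  2  1  2  3  4  5
  f  4  3  3  3  2  2  3  4  5
  e  5  4  4  4  3  3  3  3  4
  i  6  5  5  5  4  4  4  4  3
The bottom-right entry gives D[6][8] = 3, so no sequence of fewer than 3 edits works. Backtracking through the table gives one optimal edit sequence (3 edits):
  ysjfei → yzsjfei (ins z @2)
  yzsjfei → yzsjyfei (ins y @5)
  yzsjyfei → yzsjyaei (sub f→a @6)
Edit distance = 3.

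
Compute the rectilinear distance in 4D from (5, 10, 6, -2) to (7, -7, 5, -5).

Σ|x_i - y_i| = |5 - 7| + |10 - (-7)| + |6 - 5| + |-2 - (-5)| = 2 + 17 + 1 + 3 = 23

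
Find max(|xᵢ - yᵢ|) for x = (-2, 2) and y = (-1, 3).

max(|x_i - y_i|) = max(|-2 - (-1)|, |2 - 3|) = max(1, 1) = 1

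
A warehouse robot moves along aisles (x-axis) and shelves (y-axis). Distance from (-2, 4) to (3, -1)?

Σ|x_i - y_i| = |-2 - 3| + |4 - (-1)| = 5 + 5 = 10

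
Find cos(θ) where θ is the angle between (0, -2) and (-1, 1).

With u = (0, -2), v = (-1, 1):
u·v = 0·(-1) + (-2)·1 = 0 + (-2) = -2.
|u| = √(0² + (-2)²) = √4, |v| = √((-1)² + 1²) = √2, so |u||v| = √(4·2) = √8.
cos θ = (u·v)/(|u||v|) = -2/√8 ≈ -0.7071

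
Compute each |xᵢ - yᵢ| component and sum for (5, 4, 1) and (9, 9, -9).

Σ|x_i - y_i| = |5 - 9| + |4 - 9| + |1 - (-9)| = 4 + 5 + 10 = 19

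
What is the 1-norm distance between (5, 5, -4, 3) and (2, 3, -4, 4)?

Σ|x_i - y_i| = |5 - 2| + |5 - 3| + |-4 - (-4)| + |3 - 4| = 3 + 2 + 0 + 1 = 6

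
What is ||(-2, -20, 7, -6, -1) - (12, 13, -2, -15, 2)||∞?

max(|x_i - y_i|) = max(|-2 - 12|, |-20 - 13|, |7 - (-2)|, |-6 - (-15)|, |-1 - 2|) = max(14, 33, 9, 9, 3) = 33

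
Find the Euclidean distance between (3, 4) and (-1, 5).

√(Σ(x_i - y_i)²) = √((3 - (-1))² + (4 - 5)²)
= √(4² + (-1)²) = √(16 + 1) = √17 ≈ 4.1231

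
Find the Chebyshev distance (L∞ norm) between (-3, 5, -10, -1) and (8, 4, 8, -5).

max(|x_i - y_i|) = max(|-3 - 8|, |5 - 4|, |-10 - 8|, |-1 - (-5)|) = max(11, 1, 18, 4) = 18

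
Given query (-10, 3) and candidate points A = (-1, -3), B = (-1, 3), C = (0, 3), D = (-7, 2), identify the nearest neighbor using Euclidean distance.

Distances: d(A) ≈ 10.8167, d(B) = 9, d(C) = 10, d(D) ≈ 3.1623. Nearest: D = (-7, 2) with distance 3.1623.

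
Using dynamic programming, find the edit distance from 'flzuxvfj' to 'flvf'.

Let D[i][j] be the edit distance between the first i characters of 'flzuxvfj' and the first j characters of 'flvf', with D[i][0] = i, D[0][j] = j, and D[i][j] = D[i-1][j-1] if the characters match, else 1 + min(D[i-1][j], D[i][j-1], D[i-1][j-1]). Filling the table (rows: prefixes of 'flzuxvfj', columns: prefixes of 'flvf'):
     ε  f  l  v  f
  ε  0  1  2  3  4
  f  1  0  1  2  3
  l  2  1  0  1  2
  z  3  2  1  1  2
  u  4  3  2  2  2
  x  5  4  3  3  3
  v  6  5  4  3  4
  f  7  6  5  4  3
  j  8  7  6  5  4
The bottom-right entry gives D[8][4] = 4, so no sequence of fewer than 4 edits works. Backtracking through the table gives one optimal edit sequence (4 edits):
  flzuxvfj → fluxvfj (del z @3)
  fluxvfj → flxvfj (del u @3)
  flxvfj → flvfj (del x @3)
  flvfj → flvf (del j @5)
Edit distance = 4.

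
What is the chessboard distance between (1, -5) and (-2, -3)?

max(|x_i - y_i|) = max(|1 - (-2)|, |-5 - (-3)|) = max(3, 2) = 3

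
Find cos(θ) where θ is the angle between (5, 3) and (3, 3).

With u = (5, 3), v = (3, 3):
u·v = 5·3 + 3·3 = 15 + 9 = 24.
|u| = √(5² + 3²) = √34, |v| = √(3² + 3²) = √18, so |u||v| = √(34·18) = √612.
cos θ = (u·v)/(|u||v|) = 24/√612 ≈ 0.9701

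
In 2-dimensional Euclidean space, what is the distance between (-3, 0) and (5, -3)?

√(Σ(x_i - y_i)²) = √((-3 - 5)² + (0 - (-3))²)
= √((-8)² + 3²) = √(64 + 9) = √73 ≈ 8.544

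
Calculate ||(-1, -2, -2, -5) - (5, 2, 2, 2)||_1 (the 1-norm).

Σ|x_i - y_i| = |-1 - 5| + |-2 - 2| + |-2 - 2| + |-5 - 2| = 6 + 4 + 4 + 7 = 21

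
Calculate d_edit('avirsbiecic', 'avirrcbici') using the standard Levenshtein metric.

Let D[i][j] be the edit distance between the first i characters of 'avirsbiecic' and the first j characters of 'avirrcbici', with D[i][0] = i, D[0][j] = j, and D[i][j] = D[i-1][j-1] if the characters match, else 1 + min(D[i-1][j], D[i][j-1], D[i-1][j-1]). Filling the table (rows: prefixes of 'avirsbiecic', columns: prefixes of 'avirrcbici'):
     ε  a  v  i  r  r  c  b  i  c  i
  ε  0  1  2  3  4  5  6  7  8  9 10
  a  1  0  1  2  3  4  5  6  7  8  9
  v  2  1  0  1  2  3  4  5  6  7  8
  i  3  2  1  0  1  2  3  4  5  6  7
  r  4  3  2  1  0  1  2  3  4  5  6
  s  5  4  3  2  1  1  2  3  4  5  6
  b  6  5  4  3  2  2  2  2  3  4  5
  i  7  6  5  4  3  3  3  3  2  3  4
  e  8  7  6  5  4  4  4  4  3  3  4
  c  9  8  7  6  5  5  4  5  4  3  4
  i 10  9  8  7  6  6  5  5  5  4  3
  c 11 10  9  8  7  7  6  6  6  5  4
The bottom-right entry gives D[11][10] = 4, so no sequence of fewer than 4 edits works. Backtracking through the table gives one optimal edit sequence (4 edits):
  avirsbiecic → avirrsbiecic (ins r @4)
  avirrsbiecic → avirrcbiecic (sub s→c @6)
  avirrcbiecic → avirrcbicic (del e @9)
  avirrcbicic → avirrcbici (del c @11)
Edit distance = 4.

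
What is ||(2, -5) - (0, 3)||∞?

max(|x_i - y_i|) = max(|2 - 0|, |-5 - 3|) = max(2, 8) = 8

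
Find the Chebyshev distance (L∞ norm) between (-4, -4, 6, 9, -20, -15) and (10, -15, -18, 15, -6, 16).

max(|x_i - y_i|) = max(|-4 - 10|, |-4 - (-15)|, |6 - (-18)|, |9 - 15|, |-20 - (-6)|, |-15 - 16|) = max(14, 11, 24, 6, 14, 31) = 31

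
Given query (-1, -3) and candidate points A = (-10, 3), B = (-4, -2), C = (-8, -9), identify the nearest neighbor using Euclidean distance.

Distances: d(A) ≈ 10.8167, d(B) ≈ 3.1623, d(C) ≈ 9.2195. Nearest: B = (-4, -2) with distance 3.1623.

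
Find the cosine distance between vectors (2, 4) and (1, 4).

With u = (2, 4), v = (1, 4):
u·v = 2·1 + 4·4 = 2 + 16 = 18.
|u| = √(2² + 4²) = √20, |v| = √(1² + 4²) = √17, so |u||v| = √(20·17) = √340.
cos θ = (u·v)/(|u||v|) = 18/√340 ≈ 0.9762
Cosine distance = 1 - cos θ ≈ 1 - 0.9762 = 0.0238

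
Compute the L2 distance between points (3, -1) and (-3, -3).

(Σ|x_i - y_i|^2)^(1/2) = (|3 - (-3)|^2 + |-1 - (-3)|^2)^(1/2)
= (6^2 + 2^2)^(1/2) = (36 + 4)^(1/2) = (40)^(1/2) ≈ 6.3246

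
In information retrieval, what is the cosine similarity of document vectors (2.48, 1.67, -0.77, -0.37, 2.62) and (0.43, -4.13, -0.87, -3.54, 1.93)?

With u = (2.48, 1.67, -0.77, -0.37, 2.62), v = (0.43, -4.13, -0.87, -3.54, 1.93):
u·v = 2.48·0.43 + 1.67·(-4.13) + (-0.77)·(-0.87) + (-0.37)·(-3.54) + 2.62·1.93 = 1.0664 + (-6.8971) + 0.6699 + 1.3098 + 5.0566 = 1.2056.
|u| = √(2.48² + 1.67² + (-0.77)² + (-0.37)² + 2.62²) = √(6.1504 + 2.7889 + 0.5929 + 0.1369 + 6.8644) = √16.5335, |v| = √(0.43² + (-4.13)² + (-0.87)² + (-3.54)² + 1.93²) = √(0.1849 + 17.0569 + 0.7569 + 12.5316 + 3.7249) = √34.2552.
cos θ = (u·v)/(|u||v|) = 1.2056/(√16.5335·√34.2552) ≈ 0.0507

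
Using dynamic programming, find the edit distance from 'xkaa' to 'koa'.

Let D[i][j] be the edit distance between the first i characters of 'xkaa' and the first j characters of 'koa', with D[i][0] = i, D[0][j] = j, and D[i][j] = D[i-1][j-1] if the characters match, else 1 + min(D[i-1][j], D[i][j-1], D[i-1][j-1]). Filling the table (rows: prefixes of 'xkaa', columns: prefixes of 'koa'):
     ε  k  o  a
  ε  0  1  2  3
  x  1  1  2  3
  k  2  1  2  3
  a  3  2  2  2
  a  4  3  3  2
The bottom-right entry gives D[4][3] = 2, so no sequence of fewer than 2 edits works. Backtracking through the table gives one optimal edit sequence (2 edits):
  xkaa → kaa (del x @1)
  kaa → koa (sub a→o @2)
Edit distance = 2.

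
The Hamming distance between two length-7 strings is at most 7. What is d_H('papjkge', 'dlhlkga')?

Differing positions: 1, 2, 3, 4, 7. Hamming distance = 5. The maximum possible Hamming distance for length-7 strings is 7, so d_H/7 = 5/7 ≈ 0.7143.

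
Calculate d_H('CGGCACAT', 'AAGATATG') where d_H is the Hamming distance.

Differing positions: 1, 2, 4, 5, 6, 7, 8. Hamming distance = 7.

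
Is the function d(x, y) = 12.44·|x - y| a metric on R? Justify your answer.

Yes. Since |x - y| is a metric on R and 12.44 > 0, the positive scalar multiple 12.44·|x - y| is also a metric: scaling by a positive constant preserves non-negativity, identity (d=0 ⟺ |x-y|=0 ⟺ x=y), symmetry, and the triangle inequality.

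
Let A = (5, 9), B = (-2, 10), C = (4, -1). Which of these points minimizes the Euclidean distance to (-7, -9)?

Distances: d(A) ≈ 21.6333, d(B) ≈ 19.6469, d(C) ≈ 13.6015. Nearest: C = (4, -1) with distance 13.6015.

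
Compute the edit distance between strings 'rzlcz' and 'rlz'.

Let D[i][j] be the edit distance between the first i characters of 'rzlcz' and the first j characters of 'rlz', with D[i][0] = i, D[0][j] = j, and D[i][j] = D[i-1][j-1] if the characters match, else 1 + min(D[i-1][j], D[i][j-1], D[i-1][j-1]). Filling the table (rows: prefixes of 'rzlcz', columns: prefixes of 'rlz'):
     ε  r  l  z
  ε  0  1  2  3
  r  1  0  1  2
  z  2  1  1  1
  l  3  2  1  2
  c  4  3  2  2
  z  5  4  3  2
The bottom-right entry gives D[5][3] = 2, so no sequence of fewer than 2 edits works. Backtracking through the table gives one optimal edit sequence (2 edits):
  rzlcz → rlcz (del z @2)
  rlcz → rlz (del c @3)
Edit distance = 2.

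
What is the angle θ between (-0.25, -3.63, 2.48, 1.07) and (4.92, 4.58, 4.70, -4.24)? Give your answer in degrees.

With u = (-0.25, -3.63, 2.48, 1.07), v = (4.92, 4.58, 4.70, -4.24):
u·v = (-0.25)·4.92 + (-3.63)·4.58 + 2.48·4.7 + 1.07·(-4.24) = (-1.23) + (-16.6254) + 11.656 + (-4.5368) = -10.7362.
|u| = √((-0.25)² + (-3.63)² + 2.48² + 1.07²) = √(0.0625 + 13.1769 + 6.1504 + 1.1449) = √20.5347, |v| = √(4.92² + 4.58² + 4.7² + (-4.24)²) = √(24.2064 + 20.9764 + 22.09 + 17.9776) = √85.2504.
cos θ = (u·v)/(|u||v|) = -10.7362/(√20.5347·√85.2504) ≈ -0.256601
θ = arccos(-0.256601) ≈ 104.87°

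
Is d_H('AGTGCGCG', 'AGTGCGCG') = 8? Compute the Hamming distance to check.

Differing positions: none. Hamming distance = 0, so the claim that d_H = 8 is false.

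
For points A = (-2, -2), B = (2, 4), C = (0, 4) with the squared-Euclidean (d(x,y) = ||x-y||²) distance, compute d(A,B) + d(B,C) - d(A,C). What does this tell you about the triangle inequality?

d(A,B) = 4² + 6² = 52, d(B,C) = 2² + 0² = 4, d(A,C) = 2² + 6² = 40.
d(A,B) + d(B,C) - d(A,C) = 52 + 4 - 40 = 56 - 40 = 16. This is ≥ 0, so the triangle inequality holds for these points.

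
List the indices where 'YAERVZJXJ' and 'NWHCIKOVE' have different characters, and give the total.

Differing positions: 1, 2, 3, 4, 5, 6, 7, 8, 9. Hamming distance = 9.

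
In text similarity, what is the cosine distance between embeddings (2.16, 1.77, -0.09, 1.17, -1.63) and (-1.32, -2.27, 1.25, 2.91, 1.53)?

With u = (2.16, 1.77, -0.09, 1.17, -1.63), v = (-1.32, -2.27, 1.25, 2.91, 1.53):
u·v = 2.16·(-1.32) + 1.77·(-2.27) + (-0.09)·1.25 + 1.17·2.91 + (-1.63)·1.53 = (-2.8512) + (-4.0179) + (-0.1125) + 3.4047 + (-2.4939) = -6.0708.
|u| = √(2.16² + 1.77² + (-0.09)² + 1.17² + (-1.63)²) = √(4.6656 + 3.1329 + 0.0081 + 1.3689 + 2.6569) = √11.8324, |v| = √((-1.32)² + (-2.27)² + 1.25² + 2.91² + 1.53²) = √(1.7424 + 5.1529 + 1.5625 + 8.4681 + 2.3409) = √19.2668.
cos θ = (u·v)/(|u||v|) = -6.0708/(√11.8324·√19.2668) ≈ -0.4021
Cosine distance = 1 - cos θ ≈ 1 - (-0.4021) = 1.4021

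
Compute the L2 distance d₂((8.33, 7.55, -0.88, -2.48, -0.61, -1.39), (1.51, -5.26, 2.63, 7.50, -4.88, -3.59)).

√(Σ(x_i - y_i)²) = √((8.33 - 1.51)² + (7.55 - (-5.26))² + (-0.88 - 2.63)² + (-2.48 - 7.5)² + (-0.61 - (-4.88))² + (-1.39 - (-3.59))²)
= √(6.82² + 12.81² + (-3.51)² + (-9.98)² + 4.27² + 2.2²) = √(46.5124 + 164.0961 + 12.3201 + 99.6004 + 18.2329 + 4.84) = √345.6019 ≈ 18.5904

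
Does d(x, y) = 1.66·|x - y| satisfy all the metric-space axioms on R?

Yes. Since |x - y| is a metric on R and 1.66 > 0, the positive scalar multiple 1.66·|x - y| is also a metric: scaling by a positive constant preserves non-negativity, identity (d=0 ⟺ |x-y|=0 ⟺ x=y), symmetry, and the triangle inequality.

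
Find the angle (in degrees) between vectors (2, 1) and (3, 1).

With u = (2, 1), v = (3, 1):
u·v = 2·3 + 1·1 = 6 + 1 = 7.
|u| = √(2² + 1²) = √5, |v| = √(3² + 1²) = √10, so |u||v| = √(5·10) = √50.
cos θ = (u·v)/(|u||v|) = 7/√50 ≈ 0.989949
θ = arccos(0.989949) ≈ 8.13°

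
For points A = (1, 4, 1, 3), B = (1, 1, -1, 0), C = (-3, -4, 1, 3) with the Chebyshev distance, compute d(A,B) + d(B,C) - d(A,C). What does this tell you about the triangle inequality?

d(A,B) = max(0, 3, 2, 3) = 3, d(B,C) = max(4, 5, 2, 3) = 5, d(A,C) = max(4, 8, 0, 0) = 8.
d(A,B) + d(B,C) - d(A,C) = 3 + 5 - 8 = 8 - 8 = 0. This is ≥ 0, so the triangle inequality holds for these points.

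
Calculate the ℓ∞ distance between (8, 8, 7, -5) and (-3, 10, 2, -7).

max(|x_i - y_i|) = max(|8 - (-3)|, |8 - 10|, |7 - 2|, |-5 - (-7)|) = max(11, 2, 5, 2) = 11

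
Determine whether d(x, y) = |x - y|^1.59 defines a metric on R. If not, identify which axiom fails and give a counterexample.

No. d(x,y) = |x-y|^1.59 fails the triangle inequality since p = 1.59 > 1. Counterexample: x = -1, y = 0, z = 8. d(x,z) = |-1 - 8|^1.59 = 9^1.59 ≈ 32.9038, but d(x,y) + d(y,z) = 1^1.59 + 8^1.59 ≈ 1 + 27.2843 = 28.2843. Since 32.9038 > 28.2843, the triangle inequality is violated.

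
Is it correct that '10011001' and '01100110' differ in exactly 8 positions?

Differing positions: 1, 2, 3, 4, 5, 6, 7, 8. Hamming distance = 8, so the claim is true.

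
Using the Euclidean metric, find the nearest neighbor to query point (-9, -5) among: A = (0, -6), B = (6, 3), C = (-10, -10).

Distances: d(A) ≈ 9.0554, d(B) = 17, d(C) ≈ 5.099. Nearest: C = (-10, -10) with distance 5.099.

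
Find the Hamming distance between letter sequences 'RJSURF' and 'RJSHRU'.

Differing positions: 4, 6. Hamming distance = 2.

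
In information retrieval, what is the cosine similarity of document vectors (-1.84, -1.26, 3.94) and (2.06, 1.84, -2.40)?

With u = (-1.84, -1.26, 3.94), v = (2.06, 1.84, -2.40):
u·v = (-1.84)·2.06 + (-1.26)·1.84 + 3.94·(-2.4) = (-3.7904) + (-2.3184) + (-9.456) = -15.5648.
|u| = √((-1.84)² + (-1.26)² + 3.94²) = √(3.3856 + 1.5876 + 15.5236) = √20.4968, |v| = √(2.06² + 1.84² + (-2.4)²) = √(4.2436 + 3.3856 + 5.76) = √13.3892.
cos θ = (u·v)/(|u||v|) = -15.5648/(√20.4968·√13.3892) ≈ -0.9396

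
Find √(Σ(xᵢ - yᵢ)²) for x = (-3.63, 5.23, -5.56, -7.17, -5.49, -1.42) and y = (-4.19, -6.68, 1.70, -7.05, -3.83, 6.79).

√(Σ(x_i - y_i)²) = √((-3.63 - (-4.19))² + (5.23 - (-6.68))² + (-5.56 - 1.7)² + (-7.17 - (-7.05))² + (-5.49 - (-3.83))² + (-1.42 - 6.79)²)
= √(0.56² + 11.91² + (-7.26)² + (-0.12)² + (-1.66)² + (-8.21)²) = √(0.3136 + 141.8481 + 52.7076 + 0.0144 + 2.7556 + 67.4041) = √265.0434 ≈ 16.2802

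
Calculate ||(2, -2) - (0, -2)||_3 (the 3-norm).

(Σ|x_i - y_i|^3)^(1/3) = (|2 - 0|^3 + |-2 - (-2)|^3)^(1/3)
= (2^3 + 0^3)^(1/3) = (8 + 0)^(1/3) = (8)^(1/3) = 2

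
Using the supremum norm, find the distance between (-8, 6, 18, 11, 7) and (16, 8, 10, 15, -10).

max(|x_i - y_i|) = max(|-8 - 16|, |6 - 8|, |18 - 10|, |11 - 15|, |7 - (-10)|) = max(24, 2, 8, 4, 17) = 24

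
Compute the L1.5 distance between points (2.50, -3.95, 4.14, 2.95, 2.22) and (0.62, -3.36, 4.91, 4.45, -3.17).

(Σ|x_i - y_i|^1.5)^(1/1.5) = (|2.5 - 0.62|^1.5 + |-3.95 - (-3.36)|^1.5 + |4.14 - 4.91|^1.5 + |2.95 - 4.45|^1.5 + |2.22 - (-3.17)|^1.5)^(1/1.5)
= (1.88^1.5 + 0.59^1.5 + 0.77^1.5 + 1.5^1.5 + 5.39^1.5)^(1/1.5) ≈ (2.5777 + 0.4532 + 0.6757 + 1.8371 + 12.5136)^(1/1.5) = (18.0573)^(1/1.5) ≈ 6.8829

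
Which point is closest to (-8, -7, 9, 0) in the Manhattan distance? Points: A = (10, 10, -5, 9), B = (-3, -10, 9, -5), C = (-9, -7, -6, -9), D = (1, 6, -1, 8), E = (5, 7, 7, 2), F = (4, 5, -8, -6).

Distances: d(A) = 58, d(B) = 13, d(C) = 25, d(D) = 40, d(E) = 31, d(F) = 47. Nearest: B = (-3, -10, 9, -5) with distance 13.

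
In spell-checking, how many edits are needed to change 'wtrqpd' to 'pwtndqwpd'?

Let D[i][j] be the edit distance between the first i characters of 'wtrqpd' and the first j characters of 'pwtndqwpd', with D[i][0] = i, D[0][j] = j, and D[i][j] = D[i-1][j-1] if the characters match, else 1 + min(D[i-1][j], D[i][j-1], D[i-1][j-1]). Filling the table (rows: prefixes of 'wtrqpd', columns: prefixes of 'pwtndqwpd'):
     ε  p  w  t  n  d  q  w  p  d
  ε  0  1  2  3  4  5  6  7  8  9
  w  1  1  1  2  3  4  5  6  7  8
  t  2  2  2  1  2  3  4  5  6  7
  r  3  3  3  2  2  3  4  5  6  7
  q  4  4  4  3  3  3  3  4  5  6
  p  5  4  5  4  4  4  4  4  4  5
  d  6  5  5  5  5  4  5  5  5  4
The bottom-right entry gives D[6][9] = 4, so no sequence of fewer than 4 edits works. Backtracking through the table gives one optimal edit sequence (4 edits):
  wtrqpd → pwtrqpd (ins p @1)
  pwtrqpd → pwtnrqpd (ins n @4)
  pwtnrqpd → pwtndqpd (sub r→d @5)
  pwtndqpd → pwtndqwpd (ins w @7)
Edit distance = 4.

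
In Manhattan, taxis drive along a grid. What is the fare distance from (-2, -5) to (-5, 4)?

Σ|x_i - y_i| = |-2 - (-5)| + |-5 - 4| = 3 + 9 = 12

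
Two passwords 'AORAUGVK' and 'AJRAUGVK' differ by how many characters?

Differing positions: 2. Hamming distance = 1.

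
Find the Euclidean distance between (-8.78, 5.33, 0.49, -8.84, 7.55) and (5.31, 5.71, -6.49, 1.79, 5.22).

√(Σ(x_i - y_i)²) = √((-8.78 - 5.31)² + (5.33 - 5.71)² + (0.49 - (-6.49))² + (-8.84 - 1.79)² + (7.55 - 5.22)²)
= √((-14.09)² + (-0.38)² + 6.98² + (-10.63)² + 2.33²) = √(198.5281 + 0.1444 + 48.7204 + 112.9969 + 5.4289) = √365.8187 ≈ 19.1264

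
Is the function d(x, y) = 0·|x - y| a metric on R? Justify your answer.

No. With c = 0, d(x,y) = 0 for all x, y. This fails identity of indiscernibles: d(9, 10) = 0 but 9 ≠ 10.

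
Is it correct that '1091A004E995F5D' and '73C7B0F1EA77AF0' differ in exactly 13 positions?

Differing positions: 1, 2, 3, 4, 5, 7, 8, 10, 11, 12, 13, 14, 15. Hamming distance = 13, so the claim is true.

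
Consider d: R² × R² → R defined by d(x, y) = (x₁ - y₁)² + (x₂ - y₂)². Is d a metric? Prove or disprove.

No. The squared Euclidean distance fails the triangle inequality. Counterexample: x = (0, 0), y = (3, 5), z = (6, 10). d(x,z) = 6² + 10² = 136, but d(x,y) + d(y,z) = (3² + 5²) + (3² + 5²) = 34 + 34 = 68. Since 136 > 68, the triangle inequality is violated. (Note: √d, the ordinary Euclidean distance, IS a metric.)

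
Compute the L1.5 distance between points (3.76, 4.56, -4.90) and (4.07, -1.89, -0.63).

(Σ|x_i - y_i|^1.5)^(1/1.5) = (|3.76 - 4.07|^1.5 + |4.56 - (-1.89)|^1.5 + |-4.9 - (-0.63)|^1.5)^(1/1.5)
= (0.31^1.5 + 6.45^1.5 + 4.27^1.5)^(1/1.5) ≈ (0.1726 + 16.381 + 8.8235)^(1/1.5) = (25.3771)^(1/1.5) ≈ 8.6356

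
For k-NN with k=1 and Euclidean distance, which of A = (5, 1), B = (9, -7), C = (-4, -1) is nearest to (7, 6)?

Distances: d(A) ≈ 5.3852, d(B) ≈ 13.1529, d(C) ≈ 13.0384. Nearest: A = (5, 1) with distance 5.3852.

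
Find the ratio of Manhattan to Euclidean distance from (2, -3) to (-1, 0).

L1 = |2 - (-1)| + |-3 - 0| = 3 + 3 = 6
L2 = √(3² + 3²) = √18 ≈ 4.2426
L1 ≥ L2 always (equality iff movement is along one axis); L1 > L2 here.
Ratio L1/L2 = 6/√18 ≈ 1.4142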